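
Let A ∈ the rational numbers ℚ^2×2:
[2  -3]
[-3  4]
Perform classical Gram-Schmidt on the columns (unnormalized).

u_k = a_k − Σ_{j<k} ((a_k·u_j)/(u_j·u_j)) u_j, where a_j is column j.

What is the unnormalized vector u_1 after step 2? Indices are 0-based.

Step 1: u_0 = a_0 = (2, -3).
Step 2: u_1 = a_1 − (-18/13)·u_0 = (-3/13, -2/13).

u_1 = (-3/13, -2/13)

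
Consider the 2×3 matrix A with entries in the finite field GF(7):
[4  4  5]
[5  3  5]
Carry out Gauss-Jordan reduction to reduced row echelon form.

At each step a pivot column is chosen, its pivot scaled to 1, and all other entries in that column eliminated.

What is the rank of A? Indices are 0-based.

[1] R0 /= 4  ⇒  (1, 1, 3)
     R1 -= 5·R0  ⇒  (0, 5, 4)
[2] R1 /= 5  ⇒  (0, 1, 5)
     R0 -= 1·R1  ⇒  (1, 0, 5)

rank = 2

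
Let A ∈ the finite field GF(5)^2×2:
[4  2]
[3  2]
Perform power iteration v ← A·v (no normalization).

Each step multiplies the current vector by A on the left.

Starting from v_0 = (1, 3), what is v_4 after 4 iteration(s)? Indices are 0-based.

v_0 = (1, 3).
v_1 = A·v_0 = (0, 4).
v_2 = A·v_1 = (3, 3).
v_3 = A·v_2 = (3, 0).
v_4 = A·v_3 = (2, 4).

v_4 = (2, 4)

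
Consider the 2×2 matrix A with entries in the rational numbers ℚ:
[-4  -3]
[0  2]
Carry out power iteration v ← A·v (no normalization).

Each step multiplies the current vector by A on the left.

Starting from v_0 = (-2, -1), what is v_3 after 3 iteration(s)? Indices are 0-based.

v_0 = (-2, -1).
v_1 = A·v_0 = (11, -2).
v_2 = A·v_1 = (-38, -4).
v_3 = A·v_2 = (164, -8).

v_3 = (164, -8)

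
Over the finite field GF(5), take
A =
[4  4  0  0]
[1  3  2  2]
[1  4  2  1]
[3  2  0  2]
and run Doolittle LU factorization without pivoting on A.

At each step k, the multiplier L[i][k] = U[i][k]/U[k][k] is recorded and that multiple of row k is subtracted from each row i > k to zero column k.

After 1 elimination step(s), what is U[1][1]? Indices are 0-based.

U[1][1] = 2

k=0: U[0][0]=4
  eliminate (1,0): mult=4, new row 1: (0, 2, 2, 2); set L[1][0]=4
  eliminate (2,0): mult=4, new row 2: (0, 3, 2, 1); set L[2][0]=4
  eliminate (3,0): mult=2, new row 3: (0, 4, 0, 2); set L[3][0]=2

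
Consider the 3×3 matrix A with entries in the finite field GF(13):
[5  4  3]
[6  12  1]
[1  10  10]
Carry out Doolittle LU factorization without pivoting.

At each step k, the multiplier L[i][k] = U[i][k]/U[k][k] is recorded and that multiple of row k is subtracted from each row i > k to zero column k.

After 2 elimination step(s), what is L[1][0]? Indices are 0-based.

L[1][0] = 9

k=0: U[0][0]=5
  eliminate (1,0): mult=9, new row 1: (0, 2, 0); set L[1][0]=9
  eliminate (2,0): mult=8, new row 2: (0, 4, 12); set L[2][0]=8
k=1: U[1][1]=2
  eliminate (2,1): mult=2, new row 2: (0, 0, 12); set L[2][1]=2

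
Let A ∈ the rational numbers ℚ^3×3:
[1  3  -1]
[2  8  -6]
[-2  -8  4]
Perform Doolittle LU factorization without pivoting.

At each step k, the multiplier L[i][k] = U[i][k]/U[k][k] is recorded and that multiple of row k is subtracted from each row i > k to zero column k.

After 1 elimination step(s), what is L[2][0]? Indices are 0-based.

L[2][0] = -2

Step 1: pivot at (0,0) is 1.
  row1 ← row1 − (2)·row0  ⇒  L[1][0]=2, U row1=(0, 2, -4)
  row2 ← row2 − (-2)·row0  ⇒  L[2][0]=-2, U row2=(0, -2, 2)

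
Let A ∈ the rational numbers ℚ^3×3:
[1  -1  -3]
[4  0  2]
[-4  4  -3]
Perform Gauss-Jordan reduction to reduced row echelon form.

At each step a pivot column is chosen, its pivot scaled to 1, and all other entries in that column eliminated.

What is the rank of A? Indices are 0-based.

pivot(0,0)=1: scale R0 → (1, -1, -3)
  clear (1,0): R1 −= (4)R0 → (0, 4, 14)
  clear (2,0): R2 −= (-4)R0 → (0, 0, -15)
pivot(1,1)=4: scale R1 → (0, 1, 7/2)
  clear (0,1): R0 −= (-1)R1 → (1, 0, 1/2)
pivot(2,2)=-15: scale R2 → (0, 0, 1)
  clear (0,2): R0 −= (1/2)R2 → (1, 0, 0)
  clear (1,2): R1 −= (7/2)R2 → (0, 1, 0)

rank = 3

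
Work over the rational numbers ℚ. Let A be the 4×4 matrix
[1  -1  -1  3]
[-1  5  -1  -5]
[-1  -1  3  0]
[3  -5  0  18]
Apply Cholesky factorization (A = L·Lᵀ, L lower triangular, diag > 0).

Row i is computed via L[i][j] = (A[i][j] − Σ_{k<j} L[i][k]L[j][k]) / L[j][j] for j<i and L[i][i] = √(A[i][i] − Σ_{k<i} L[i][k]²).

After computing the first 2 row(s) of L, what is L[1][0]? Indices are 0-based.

L[1][0] = -1

Step 1: L[0][0] = √(1) = 1.
  L[1][0] = (-1) / L[0][0] = -1.
Step 2: L[1][1] = √(4) = 2.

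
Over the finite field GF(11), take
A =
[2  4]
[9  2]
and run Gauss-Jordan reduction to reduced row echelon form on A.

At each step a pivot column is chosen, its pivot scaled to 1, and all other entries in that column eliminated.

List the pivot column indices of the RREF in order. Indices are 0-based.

[1] R0 /= 2  ⇒  (1, 2)
     R1 -= 9·R0  ⇒  (0, 6)
[2] R1 /= 6  ⇒  (0, 1)
     R0 -= 2·R1  ⇒  (1, 0)

pivot columns: 0, 1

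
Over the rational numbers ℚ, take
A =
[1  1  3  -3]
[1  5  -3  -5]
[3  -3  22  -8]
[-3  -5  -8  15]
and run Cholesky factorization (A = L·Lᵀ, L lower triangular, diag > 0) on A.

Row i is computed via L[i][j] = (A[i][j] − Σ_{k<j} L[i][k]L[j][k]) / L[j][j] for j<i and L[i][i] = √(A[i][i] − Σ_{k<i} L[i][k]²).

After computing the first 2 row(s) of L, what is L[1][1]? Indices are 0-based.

L[1][1] = 2

Step 1: L[0][0] = √(1) = 1.
  L[1][0] = (1) / L[0][0] = 1.
Step 2: L[1][1] = √(4) = 2.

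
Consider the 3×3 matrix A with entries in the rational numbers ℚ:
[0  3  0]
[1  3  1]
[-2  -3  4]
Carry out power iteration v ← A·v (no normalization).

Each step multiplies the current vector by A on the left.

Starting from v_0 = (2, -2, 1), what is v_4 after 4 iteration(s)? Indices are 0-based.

v_4 = (27, 225, 927)

v_0 = (2, -2, 1).
v_1 = A·v_0 = (-6, -3, 6).
v_2 = A·v_1 = (-9, -9, 45).
v_3 = A·v_2 = (-27, 9, 225).
v_4 = A·v_3 = (27, 225, 927).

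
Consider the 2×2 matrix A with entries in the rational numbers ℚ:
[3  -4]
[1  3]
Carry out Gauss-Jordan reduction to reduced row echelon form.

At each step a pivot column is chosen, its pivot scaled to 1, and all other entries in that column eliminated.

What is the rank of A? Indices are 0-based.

rank = 2

step 1: normalize row 0 (÷3) = (1, -4/3)
  row 1: subtract 1×row0 = (0, 13/3)
step 2: normalize row 1 (÷13/3) = (0, 1)
  row 0: subtract -4/3×row1 = (1, 0)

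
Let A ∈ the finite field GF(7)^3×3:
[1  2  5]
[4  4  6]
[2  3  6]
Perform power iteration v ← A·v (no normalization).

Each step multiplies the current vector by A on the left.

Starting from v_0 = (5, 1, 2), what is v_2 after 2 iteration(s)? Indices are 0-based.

v_0 = (5, 1, 2).
v_1 = A·v_0 = (3, 1, 4).
v_2 = A·v_1 = (4, 5, 5).

v_2 = (4, 5, 5)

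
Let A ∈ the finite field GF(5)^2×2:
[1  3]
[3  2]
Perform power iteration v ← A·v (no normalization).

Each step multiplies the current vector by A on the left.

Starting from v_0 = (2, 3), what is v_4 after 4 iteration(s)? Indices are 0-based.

v_4 = (3, 4)

v_0 = (2, 3).
v_1 = A·v_0 = (1, 2).
v_2 = A·v_1 = (2, 2).
v_3 = A·v_2 = (3, 0).
v_4 = A·v_3 = (3, 4).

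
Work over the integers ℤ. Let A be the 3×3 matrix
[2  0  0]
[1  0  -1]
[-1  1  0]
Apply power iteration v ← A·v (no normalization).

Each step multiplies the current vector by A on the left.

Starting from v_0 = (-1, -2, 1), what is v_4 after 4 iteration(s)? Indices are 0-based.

v_4 = (-16, -11, 4)

v_0 = (-1, -2, 1).
v_1 = A·v_0 = (-2, -2, -1).
v_2 = A·v_1 = (-4, -1, 0).
v_3 = A·v_2 = (-8, -4, 3).
v_4 = A·v_3 = (-16, -11, 4).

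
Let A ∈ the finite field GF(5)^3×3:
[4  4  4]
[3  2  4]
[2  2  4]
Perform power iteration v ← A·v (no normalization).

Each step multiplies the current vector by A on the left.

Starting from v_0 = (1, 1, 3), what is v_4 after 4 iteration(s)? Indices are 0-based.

v_4 = (2, 2, 0)

v_0 = (1, 1, 3).
v_1 = A·v_0 = (0, 2, 1).
v_2 = A·v_1 = (2, 3, 3).
v_3 = A·v_2 = (2, 4, 2).
v_4 = A·v_3 = (2, 2, 0).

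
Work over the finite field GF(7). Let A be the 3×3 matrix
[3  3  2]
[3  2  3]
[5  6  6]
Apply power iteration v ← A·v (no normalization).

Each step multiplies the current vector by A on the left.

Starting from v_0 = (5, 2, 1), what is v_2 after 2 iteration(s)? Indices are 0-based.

v_2 = (4, 4, 1)

v_0 = (5, 2, 1).
v_1 = A·v_0 = (2, 1, 1).
v_2 = A·v_1 = (4, 4, 1).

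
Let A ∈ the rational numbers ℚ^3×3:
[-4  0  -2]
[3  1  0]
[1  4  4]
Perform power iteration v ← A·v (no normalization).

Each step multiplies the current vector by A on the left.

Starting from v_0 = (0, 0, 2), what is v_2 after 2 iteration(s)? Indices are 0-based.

v_2 = (0, -12, 28)

v_0 = (0, 0, 2).
v_1 = A·v_0 = (-4, 0, 8).
v_2 = A·v_1 = (0, -12, 28).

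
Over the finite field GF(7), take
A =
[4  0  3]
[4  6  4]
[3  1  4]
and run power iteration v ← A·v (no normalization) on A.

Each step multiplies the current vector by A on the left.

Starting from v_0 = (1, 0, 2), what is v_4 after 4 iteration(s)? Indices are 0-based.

v_0 = (1, 0, 2).
v_1 = A·v_0 = (3, 5, 4).
v_2 = A·v_1 = (3, 2, 2).
v_3 = A·v_2 = (4, 4, 5).
v_4 = A·v_3 = (3, 4, 1).

v_4 = (3, 4, 1)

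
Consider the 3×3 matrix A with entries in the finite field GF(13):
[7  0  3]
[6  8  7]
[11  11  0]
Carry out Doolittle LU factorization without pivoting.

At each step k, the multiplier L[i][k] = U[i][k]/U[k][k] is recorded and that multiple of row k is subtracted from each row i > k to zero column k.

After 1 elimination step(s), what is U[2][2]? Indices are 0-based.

Step 1: pivot at (0,0) is 7.
  row1 ← row1 − (12)·row0  ⇒  L[1][0]=12, U row1=(0, 8, 10)
  row2 ← row2 − (9)·row0  ⇒  L[2][0]=9, U row2=(0, 11, 12)

U[2][2] = 12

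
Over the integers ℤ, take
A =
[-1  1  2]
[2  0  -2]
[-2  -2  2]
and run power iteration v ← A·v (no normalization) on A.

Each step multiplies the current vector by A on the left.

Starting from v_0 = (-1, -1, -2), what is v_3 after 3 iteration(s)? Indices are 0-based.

v_3 = (-6, 4, 12)

v_0 = (-1, -1, -2).
v_1 = A·v_0 = (-4, 2, 0).
v_2 = A·v_1 = (6, -8, 4).
v_3 = A·v_2 = (-6, 4, 12).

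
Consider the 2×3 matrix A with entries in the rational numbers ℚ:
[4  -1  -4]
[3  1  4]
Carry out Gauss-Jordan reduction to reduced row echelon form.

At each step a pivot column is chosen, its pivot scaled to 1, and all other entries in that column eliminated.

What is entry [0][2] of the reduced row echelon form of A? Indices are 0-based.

step 1: normalize row 0 (÷4) = (1, -1/4, -1)
  row 1: subtract 3×row0 = (0, 7/4, 7)
step 2: normalize row 1 (÷7/4) = (0, 1, 4)
  row 0: subtract -1/4×row1 = (1, 0, 0)

M[0][2] = 0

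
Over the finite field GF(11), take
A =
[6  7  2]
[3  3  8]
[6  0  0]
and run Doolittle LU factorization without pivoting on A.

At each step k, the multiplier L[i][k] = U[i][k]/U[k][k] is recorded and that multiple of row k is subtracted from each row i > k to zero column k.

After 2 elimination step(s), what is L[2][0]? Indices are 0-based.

L[2][0] = 1

k=0: U[0][0]=6
  eliminate (1,0): mult=6, new row 1: (0, 5, 7); set L[1][0]=6
  eliminate (2,0): mult=1, new row 2: (0, 4, 9); set L[2][0]=1
k=1: U[1][1]=5
  eliminate (2,1): mult=3, new row 2: (0, 0, 10); set L[2][1]=3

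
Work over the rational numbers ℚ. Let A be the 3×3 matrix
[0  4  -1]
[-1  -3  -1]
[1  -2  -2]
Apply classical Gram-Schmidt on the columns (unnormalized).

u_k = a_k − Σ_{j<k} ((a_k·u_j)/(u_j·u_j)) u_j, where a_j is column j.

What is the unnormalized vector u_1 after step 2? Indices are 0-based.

u_1 = (4, -5/2, -5/2)

Step 1: u_0 = a_0 = (0, -1, 1).
Step 2: u_1 = a_1 − (1/2)·u_0 = (4, -5/2, -5/2).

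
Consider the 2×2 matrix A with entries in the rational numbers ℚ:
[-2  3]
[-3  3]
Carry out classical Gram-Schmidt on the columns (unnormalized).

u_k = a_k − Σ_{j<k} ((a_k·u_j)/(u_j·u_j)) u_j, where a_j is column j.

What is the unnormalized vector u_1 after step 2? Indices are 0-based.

Step 1: u_0 = a_0 = (-2, -3).
Step 2: u_1 = a_1 − (-15/13)·u_0 = (9/13, -6/13).

u_1 = (9/13, -6/13)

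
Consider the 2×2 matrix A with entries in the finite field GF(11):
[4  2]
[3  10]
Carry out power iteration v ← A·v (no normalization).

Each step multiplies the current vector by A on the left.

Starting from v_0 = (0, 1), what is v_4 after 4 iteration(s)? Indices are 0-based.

v_0 = (0, 1).
v_1 = A·v_0 = (2, 10).
v_2 = A·v_1 = (6, 7).
v_3 = A·v_2 = (5, 0).
v_4 = A·v_3 = (9, 4).

v_4 = (9, 4)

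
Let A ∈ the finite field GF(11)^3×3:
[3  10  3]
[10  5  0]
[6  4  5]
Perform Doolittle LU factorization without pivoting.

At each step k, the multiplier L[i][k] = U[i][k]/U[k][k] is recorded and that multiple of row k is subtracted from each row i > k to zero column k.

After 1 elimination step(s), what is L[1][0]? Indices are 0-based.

L[1][0] = 7

[col 0] pivot 3
  R1 -= 7*R0 → (0, 1, 1)  (L[1][0] := 7)
  R2 -= 2*R0 → (0, 6, 10)  (L[2][0] := 2)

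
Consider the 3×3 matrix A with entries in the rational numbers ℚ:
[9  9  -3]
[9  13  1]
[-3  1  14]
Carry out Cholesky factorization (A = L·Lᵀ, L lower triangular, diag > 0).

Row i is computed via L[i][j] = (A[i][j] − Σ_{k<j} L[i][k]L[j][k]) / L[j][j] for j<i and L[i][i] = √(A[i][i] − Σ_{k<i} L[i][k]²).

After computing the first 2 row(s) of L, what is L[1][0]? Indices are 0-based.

Step 1: L[0][0] = √(9) = 3.
  L[1][0] = (9) / L[0][0] = 3.
Step 2: L[1][1] = √(4) = 2.

L[1][0] = 3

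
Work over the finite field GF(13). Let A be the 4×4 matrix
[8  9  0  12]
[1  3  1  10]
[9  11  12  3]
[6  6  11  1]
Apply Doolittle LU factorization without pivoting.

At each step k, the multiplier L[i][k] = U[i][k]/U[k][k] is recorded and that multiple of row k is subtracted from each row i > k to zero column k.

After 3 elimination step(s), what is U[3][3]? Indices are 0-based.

k=0: U[0][0]=8
  eliminate (1,0): mult=5, new row 1: (0, 10, 1, 2); set L[1][0]=5
  eliminate (2,0): mult=6, new row 2: (0, 9, 12, 9); set L[2][0]=6
  eliminate (3,0): mult=4, new row 3: (0, 9, 11, 5); set L[3][0]=4
k=1: U[1][1]=10
  eliminate (2,1): mult=10, new row 2: (0, 0, 2, 2); set L[2][1]=10
  eliminate (3,1): mult=10, new row 3: (0, 0, 1, 11); set L[3][1]=10
k=2: U[2][2]=2
  eliminate (3,2): mult=7, new row 3: (0, 0, 0, 10); set L[3][2]=7

U[3][3] = 10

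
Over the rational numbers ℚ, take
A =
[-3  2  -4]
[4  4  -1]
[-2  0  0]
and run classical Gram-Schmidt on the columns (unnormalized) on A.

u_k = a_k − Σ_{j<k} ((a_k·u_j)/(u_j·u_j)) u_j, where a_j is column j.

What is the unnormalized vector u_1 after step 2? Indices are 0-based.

Step 1: u_0 = a_0 = (-3, 4, -2).
Step 2: u_1 = a_1 − (10/29)·u_0 = (88/29, 76/29, 20/29).

u_1 = (88/29, 76/29, 20/29)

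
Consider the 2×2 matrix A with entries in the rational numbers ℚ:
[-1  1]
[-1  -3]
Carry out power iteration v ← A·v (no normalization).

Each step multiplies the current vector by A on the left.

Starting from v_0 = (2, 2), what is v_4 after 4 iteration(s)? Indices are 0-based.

v_4 = (-96, 160)

v_0 = (2, 2).
v_1 = A·v_0 = (0, -8).
v_2 = A·v_1 = (-8, 24).
v_3 = A·v_2 = (32, -64).
v_4 = A·v_3 = (-96, 160).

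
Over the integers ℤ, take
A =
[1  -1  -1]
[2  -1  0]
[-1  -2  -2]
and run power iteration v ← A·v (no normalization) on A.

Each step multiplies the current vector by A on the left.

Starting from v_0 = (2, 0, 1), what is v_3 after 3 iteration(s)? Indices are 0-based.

v_0 = (2, 0, 1).
v_1 = A·v_0 = (1, 4, -4).
v_2 = A·v_1 = (1, -2, -1).
v_3 = A·v_2 = (4, 4, 5).

v_3 = (4, 4, 5)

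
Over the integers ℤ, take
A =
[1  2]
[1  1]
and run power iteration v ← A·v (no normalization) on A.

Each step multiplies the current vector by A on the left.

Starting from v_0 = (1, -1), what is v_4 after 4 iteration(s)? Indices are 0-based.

v_4 = (-7, -5)

v_0 = (1, -1).
v_1 = A·v_0 = (-1, 0).
v_2 = A·v_1 = (-1, -1).
v_3 = A·v_2 = (-3, -2).
v_4 = A·v_3 = (-7, -5).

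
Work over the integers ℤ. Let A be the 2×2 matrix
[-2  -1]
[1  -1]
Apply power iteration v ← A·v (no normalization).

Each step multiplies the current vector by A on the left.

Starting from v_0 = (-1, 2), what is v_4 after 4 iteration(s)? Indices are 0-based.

v_4 = (18, -9)

v_0 = (-1, 2).
v_1 = A·v_0 = (0, -3).
v_2 = A·v_1 = (3, 3).
v_3 = A·v_2 = (-9, 0).
v_4 = A·v_3 = (18, -9).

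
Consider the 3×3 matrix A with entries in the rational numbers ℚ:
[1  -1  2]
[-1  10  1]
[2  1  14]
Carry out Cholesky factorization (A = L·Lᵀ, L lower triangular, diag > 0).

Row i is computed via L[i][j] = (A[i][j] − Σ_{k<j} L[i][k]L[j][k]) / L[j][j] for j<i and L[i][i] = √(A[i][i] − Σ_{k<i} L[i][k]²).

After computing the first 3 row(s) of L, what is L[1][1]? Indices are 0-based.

Step 1: L[0][0] = √(1) = 1.
  L[1][0] = (-1) / L[0][0] = -1.
Step 2: L[1][1] = √(9) = 3.
  L[2][0] = (2) / L[0][0] = 2.
  L[2][1] = (3) / L[1][1] = 1.
Step 3: L[2][2] = √(9) = 3.

L[1][1] = 3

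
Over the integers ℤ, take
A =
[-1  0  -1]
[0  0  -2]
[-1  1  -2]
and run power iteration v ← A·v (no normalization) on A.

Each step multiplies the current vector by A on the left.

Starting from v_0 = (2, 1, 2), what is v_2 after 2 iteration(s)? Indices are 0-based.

v_2 = (9, 10, 10)

v_0 = (2, 1, 2).
v_1 = A·v_0 = (-4, -4, -5).
v_2 = A·v_1 = (9, 10, 10).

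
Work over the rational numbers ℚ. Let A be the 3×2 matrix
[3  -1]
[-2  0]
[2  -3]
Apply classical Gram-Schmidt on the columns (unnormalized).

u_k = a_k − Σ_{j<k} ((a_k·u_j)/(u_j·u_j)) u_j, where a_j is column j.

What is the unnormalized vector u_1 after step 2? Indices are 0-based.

u_1 = (10/17, -18/17, -33/17)

Step 1: u_0 = a_0 = (3, -2, 2).
Step 2: u_1 = a_1 − (-9/17)·u_0 = (10/17, -18/17, -33/17).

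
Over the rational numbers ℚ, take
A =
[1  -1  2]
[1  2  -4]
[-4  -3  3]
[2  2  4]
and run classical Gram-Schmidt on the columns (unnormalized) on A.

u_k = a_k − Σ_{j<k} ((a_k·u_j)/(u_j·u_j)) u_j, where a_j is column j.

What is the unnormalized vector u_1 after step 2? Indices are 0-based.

u_1 = (-39/22, 27/22, 1/11, 5/11)

Step 1: u_0 = a_0 = (1, 1, -4, 2).
Step 2: u_1 = a_1 − (17/22)·u_0 = (-39/22, 27/22, 1/11, 5/11).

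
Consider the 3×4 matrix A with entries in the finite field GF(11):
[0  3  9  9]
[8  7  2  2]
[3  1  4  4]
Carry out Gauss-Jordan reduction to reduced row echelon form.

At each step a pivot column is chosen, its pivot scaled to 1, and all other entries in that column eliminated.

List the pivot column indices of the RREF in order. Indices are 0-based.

pivot columns: 0, 1, 2

step 1: exchange rows 0,1
step 1: normalize row 0 (÷8) = (1, 5, 3, 3)
  row 2: subtract 3×row0 = (0, 8, 6, 6)
step 2: normalize row 1 (÷3) = (0, 1, 3, 3)
  row 0: subtract 5×row1 = (1, 0, 10, 10)
  row 2: subtract 8×row1 = (0, 0, 4, 4)
step 3: normalize row 2 (÷4) = (0, 0, 1, 1)
  row 0: subtract 10×row2 = (1, 0, 0, 0)
  row 1: subtract 3×row2 = (0, 1, 0, 0)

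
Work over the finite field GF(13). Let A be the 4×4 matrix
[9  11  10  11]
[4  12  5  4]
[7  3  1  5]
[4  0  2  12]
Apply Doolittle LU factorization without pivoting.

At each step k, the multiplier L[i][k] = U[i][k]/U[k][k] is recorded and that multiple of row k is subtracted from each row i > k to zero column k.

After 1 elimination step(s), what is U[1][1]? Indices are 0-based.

U[1][1] = 10

k=0: U[0][0]=9
  eliminate (1,0): mult=12, new row 1: (0, 10, 2, 2); set L[1][0]=12
  eliminate (2,0): mult=8, new row 2: (0, 6, 12, 8); set L[2][0]=8
  eliminate (3,0): mult=12, new row 3: (0, 11, 12, 10); set L[3][0]=12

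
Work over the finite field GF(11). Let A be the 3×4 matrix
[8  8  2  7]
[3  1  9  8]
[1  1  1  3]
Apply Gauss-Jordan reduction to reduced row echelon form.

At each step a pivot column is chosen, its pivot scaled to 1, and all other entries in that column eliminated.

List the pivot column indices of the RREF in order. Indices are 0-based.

[1] R0 /= 8  ⇒  (1, 1, 3, 5)
     R1 -= 3·R0  ⇒  (0, 9, 0, 4)
     R2 -= 1·R0  ⇒  (0, 0, 9, 9)
[2] R1 /= 9  ⇒  (0, 1, 0, 9)
     R0 -= 1·R1  ⇒  (1, 0, 3, 7)
[3] R2 /= 9  ⇒  (0, 0, 1, 1)
     R0 -= 3·R2  ⇒  (1, 0, 0, 4)

pivot columns: 0, 1, 2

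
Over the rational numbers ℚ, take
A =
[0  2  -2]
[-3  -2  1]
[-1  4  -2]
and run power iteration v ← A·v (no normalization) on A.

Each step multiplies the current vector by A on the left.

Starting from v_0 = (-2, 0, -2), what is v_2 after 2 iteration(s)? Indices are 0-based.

v_2 = (-4, -14, 0)

v_0 = (-2, 0, -2).
v_1 = A·v_0 = (4, 4, 6).
v_2 = A·v_1 = (-4, -14, 0).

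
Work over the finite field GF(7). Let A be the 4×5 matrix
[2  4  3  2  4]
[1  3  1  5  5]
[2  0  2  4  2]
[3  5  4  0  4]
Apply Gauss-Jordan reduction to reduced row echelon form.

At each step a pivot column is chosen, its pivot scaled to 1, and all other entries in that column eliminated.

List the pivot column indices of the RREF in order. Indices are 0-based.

[1] R0 /= 2  ⇒  (1, 2, 5, 1, 2)
     R1 -= 1·R0  ⇒  (0, 1, 3, 4, 3)
     R2 -= 2·R0  ⇒  (0, 3, 6, 2, 5)
     R3 -= 3·R0  ⇒  (0, 6, 3, 4, 5)
[2] R1 /= 1  ⇒  (0, 1, 3, 4, 3)
     R0 -= 2·R1  ⇒  (1, 0, 6, 0, 3)
     R2 -= 3·R1  ⇒  (0, 0, 4, 4, 3)
     R3 -= 6·R1  ⇒  (0, 0, 6, 1, 1)
[3] R2 /= 4  ⇒  (0, 0, 1, 1, 6)
     R0 -= 6·R2  ⇒  (1, 0, 0, 1, 2)
     R1 -= 3·R2  ⇒  (0, 1, 0, 1, 6)
     R3 -= 6·R2  ⇒  (0, 0, 0, 2, 0)
[4] R3 /= 2  ⇒  (0, 0, 0, 1, 0)
     R0 -= 1·R3  ⇒  (1, 0, 0, 0, 2)
     R1 -= 1·R3  ⇒  (0, 1, 0, 0, 6)
     R2 -= 1·R3  ⇒  (0, 0, 1, 0, 6)

pivot columns: 0, 1, 2, 3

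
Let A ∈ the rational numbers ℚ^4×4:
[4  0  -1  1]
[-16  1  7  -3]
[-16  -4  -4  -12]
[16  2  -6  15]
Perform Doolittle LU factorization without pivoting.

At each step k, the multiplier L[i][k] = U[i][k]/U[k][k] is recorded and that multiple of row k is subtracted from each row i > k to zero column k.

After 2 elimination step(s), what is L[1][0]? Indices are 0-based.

k=0: U[0][0]=4
  eliminate (1,0): mult=-4, new row 1: (0, 1, 3, 1); set L[1][0]=-4
  eliminate (2,0): mult=-4, new row 2: (0, -4, -8, -8); set L[2][0]=-4
  eliminate (3,0): mult=4, new row 3: (0, 2, -2, 11); set L[3][0]=4
k=1: U[1][1]=1
  eliminate (2,1): mult=-4, new row 2: (0, 0, 4, -4); set L[2][1]=-4
  eliminate (3,1): mult=2, new row 3: (0, 0, -8, 9); set L[3][1]=2

L[1][0] = -4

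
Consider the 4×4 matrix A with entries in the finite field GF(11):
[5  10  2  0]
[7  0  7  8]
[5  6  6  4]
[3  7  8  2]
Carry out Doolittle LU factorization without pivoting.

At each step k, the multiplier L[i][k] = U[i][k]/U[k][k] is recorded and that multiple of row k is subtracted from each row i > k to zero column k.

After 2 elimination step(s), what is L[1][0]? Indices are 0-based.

[col 0] pivot 5
  R1 -= 8*R0 → (0, 8, 2, 8)  (L[1][0] := 8)
  R2 -= 1*R0 → (0, 7, 4, 4)  (L[2][0] := 1)
  R3 -= 5*R0 → (0, 1, 9, 2)  (L[3][0] := 5)
[col 1] pivot 8
  R2 -= 5*R1 → (0, 0, 5, 8)  (L[2][1] := 5)
  R3 -= 7*R1 → (0, 0, 6, 1)  (L[3][1] := 7)

L[1][0] = 8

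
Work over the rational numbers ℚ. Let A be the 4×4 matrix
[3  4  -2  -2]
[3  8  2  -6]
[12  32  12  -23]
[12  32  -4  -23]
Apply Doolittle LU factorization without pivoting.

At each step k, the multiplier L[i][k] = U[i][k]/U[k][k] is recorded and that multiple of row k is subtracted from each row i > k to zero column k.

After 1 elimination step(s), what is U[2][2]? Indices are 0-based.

Step 1: pivot at (0,0) is 3.
  row1 ← row1 − (1)·row0  ⇒  L[1][0]=1, U row1=(0, 4, 4, -4)
  row2 ← row2 − (4)·row0  ⇒  L[2][0]=4, U row2=(0, 16, 20, -15)
  row3 ← row3 − (4)·row0  ⇒  L[3][0]=4, U row3=(0, 16, 4, -15)

U[2][2] = 20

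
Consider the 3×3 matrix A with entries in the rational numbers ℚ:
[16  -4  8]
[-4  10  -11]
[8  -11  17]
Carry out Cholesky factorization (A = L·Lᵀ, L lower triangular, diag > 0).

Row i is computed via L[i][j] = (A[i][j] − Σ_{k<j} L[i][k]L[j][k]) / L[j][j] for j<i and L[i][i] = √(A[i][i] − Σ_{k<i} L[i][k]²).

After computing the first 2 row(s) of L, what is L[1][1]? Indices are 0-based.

Step 1: L[0][0] = √(16) = 4.
  L[1][0] = (-4) / L[0][0] = -1.
Step 2: L[1][1] = √(9) = 3.

L[1][1] = 3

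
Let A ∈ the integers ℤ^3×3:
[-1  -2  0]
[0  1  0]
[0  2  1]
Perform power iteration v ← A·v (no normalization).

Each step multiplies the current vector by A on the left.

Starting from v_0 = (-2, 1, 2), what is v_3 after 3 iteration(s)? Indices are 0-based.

v_3 = (0, 1, 8)

v_0 = (-2, 1, 2).
v_1 = A·v_0 = (0, 1, 4).
v_2 = A·v_1 = (-2, 1, 6).
v_3 = A·v_2 = (0, 1, 8).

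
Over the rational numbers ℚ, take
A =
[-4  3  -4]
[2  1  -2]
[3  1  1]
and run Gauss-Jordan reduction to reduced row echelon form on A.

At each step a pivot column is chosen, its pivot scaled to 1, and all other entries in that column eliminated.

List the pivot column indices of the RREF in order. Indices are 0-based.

step 1: normalize row 0 (÷-4) = (1, -3/4, 1)
  row 1: subtract 2×row0 = (0, 5/2, -4)
  row 2: subtract 3×row0 = (0, 13/4, -2)
step 2: normalize row 1 (÷5/2) = (0, 1, -8/5)
  row 0: subtract -3/4×row1 = (1, 0, -1/5)
  row 2: subtract 13/4×row1 = (0, 0, 16/5)
step 3: normalize row 2 (÷16/5) = (0, 0, 1)
  row 0: subtract -1/5×row2 = (1, 0, 0)
  row 1: subtract -8/5×row2 = (0, 1, 0)

pivot columns: 0, 1, 2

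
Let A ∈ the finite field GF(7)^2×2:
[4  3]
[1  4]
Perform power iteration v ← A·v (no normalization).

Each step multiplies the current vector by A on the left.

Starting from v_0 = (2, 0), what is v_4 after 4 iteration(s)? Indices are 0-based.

v_0 = (2, 0).
v_1 = A·v_0 = (1, 2).
v_2 = A·v_1 = (3, 2).
v_3 = A·v_2 = (4, 4).
v_4 = A·v_3 = (0, 6).

v_4 = (0, 6)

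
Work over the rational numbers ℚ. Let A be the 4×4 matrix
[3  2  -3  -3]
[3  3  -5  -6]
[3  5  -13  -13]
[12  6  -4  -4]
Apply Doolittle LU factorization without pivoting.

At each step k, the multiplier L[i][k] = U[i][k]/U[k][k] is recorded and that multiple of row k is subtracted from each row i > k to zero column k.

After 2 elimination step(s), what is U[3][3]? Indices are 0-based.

U[3][3] = 2

Step 1: pivot at (0,0) is 3.
  row1 ← row1 − (1)·row0  ⇒  L[1][0]=1, U row1=(0, 1, -2, -3)
  row2 ← row2 − (1)·row0  ⇒  L[2][0]=1, U row2=(0, 3, -10, -10)
  row3 ← row3 − (4)·row0  ⇒  L[3][0]=4, U row3=(0, -2, 8, 8)
Step 2: pivot at (1,1) is 1.
  row2 ← row2 − (3)·row1  ⇒  L[2][1]=3, U row2=(0, 0, -4, -1)
  row3 ← row3 − (-2)·row1  ⇒  L[3][1]=-2, U row3=(0, 0, 4, 2)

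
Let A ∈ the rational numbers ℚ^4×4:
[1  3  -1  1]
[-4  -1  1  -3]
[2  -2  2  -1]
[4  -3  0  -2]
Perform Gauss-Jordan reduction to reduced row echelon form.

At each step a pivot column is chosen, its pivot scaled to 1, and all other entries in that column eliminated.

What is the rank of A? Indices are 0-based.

rank = 4

pivot(0,0)=1: scale R0 → (1, 3, -1, 1)
  clear (1,0): R1 −= (-4)R0 → (0, 11, -3, 1)
  clear (2,0): R2 −= (2)R0 → (0, -8, 4, -3)
  clear (3,0): R3 −= (4)R0 → (0, -15, 4, -6)
pivot(1,1)=11: scale R1 → (0, 1, -3/11, 1/11)
  clear (0,1): R0 −= (3)R1 → (1, 0, -2/11, 8/11)
  clear (2,1): R2 −= (-8)R1 → (0, 0, 20/11, -25/11)
  clear (3,1): R3 −= (-15)R1 → (0, 0, -1/11, -51/11)
pivot(2,2)=20/11: scale R2 → (0, 0, 1, -5/4)
  clear (0,2): R0 −= (-2/11)R2 → (1, 0, 0, 1/2)
  clear (1,2): R1 −= (-3/11)R2 → (0, 1, 0, -1/4)
  clear (3,2): R3 −= (-1/11)R2 → (0, 0, 0, -19/4)
pivot(3,3)=-19/4: scale R3 → (0, 0, 0, 1)
  clear (0,3): R0 −= (1/2)R3 → (1, 0, 0, 0)
  clear (1,3): R1 −= (-1/4)R3 → (0, 1, 0, 0)
  clear (2,3): R2 −= (-5/4)R3 → (0, 0, 1, 0)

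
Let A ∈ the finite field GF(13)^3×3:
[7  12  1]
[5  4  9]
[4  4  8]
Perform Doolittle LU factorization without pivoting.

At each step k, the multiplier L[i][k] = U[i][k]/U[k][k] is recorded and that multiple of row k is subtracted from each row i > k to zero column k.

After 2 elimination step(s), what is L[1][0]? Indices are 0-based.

Step 1: pivot at (0,0) is 7.
  row1 ← row1 − (10)·row0  ⇒  L[1][0]=10, U row1=(0, 1, 12)
  row2 ← row2 − (8)·row0  ⇒  L[2][0]=8, U row2=(0, 12, 0)
Step 2: pivot at (1,1) is 1.
  row2 ← row2 − (12)·row1  ⇒  L[2][1]=12, U row2=(0, 0, 12)

L[1][0] = 10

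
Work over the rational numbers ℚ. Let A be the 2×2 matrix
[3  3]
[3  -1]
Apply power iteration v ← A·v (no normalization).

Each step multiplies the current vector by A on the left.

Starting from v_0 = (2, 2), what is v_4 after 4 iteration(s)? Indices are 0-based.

v_4 = (1056, 608)

v_0 = (2, 2).
v_1 = A·v_0 = (12, 4).
v_2 = A·v_1 = (48, 32).
v_3 = A·v_2 = (240, 112).
v_4 = A·v_3 = (1056, 608).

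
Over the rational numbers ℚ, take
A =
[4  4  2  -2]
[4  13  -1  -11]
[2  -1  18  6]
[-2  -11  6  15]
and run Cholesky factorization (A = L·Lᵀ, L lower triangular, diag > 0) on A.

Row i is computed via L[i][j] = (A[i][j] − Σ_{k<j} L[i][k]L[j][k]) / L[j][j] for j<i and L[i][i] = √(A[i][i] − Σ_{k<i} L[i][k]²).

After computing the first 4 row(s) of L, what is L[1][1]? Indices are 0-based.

Step 1: L[0][0] = √(4) = 2.
  L[1][0] = (4) / L[0][0] = 2.
Step 2: L[1][1] = √(9) = 3.
  L[2][0] = (2) / L[0][0] = 1.
  L[2][1] = (-3) / L[1][1] = -1.
Step 3: L[2][2] = √(16) = 4.
  L[3][0] = (-2) / L[0][0] = -1.
  L[3][1] = (-9) / L[1][1] = -3.
  L[3][2] = (4) / L[2][2] = 1.
Step 4: L[3][3] = √(4) = 2.

L[1][1] = 3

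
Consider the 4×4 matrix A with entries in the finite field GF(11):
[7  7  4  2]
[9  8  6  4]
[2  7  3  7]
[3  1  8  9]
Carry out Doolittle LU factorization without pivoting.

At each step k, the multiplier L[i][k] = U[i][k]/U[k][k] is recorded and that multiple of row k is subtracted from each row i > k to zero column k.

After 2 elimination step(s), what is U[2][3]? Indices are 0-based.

U[2][3] = 1

k=0: U[0][0]=7
  eliminate (1,0): mult=6, new row 1: (0, 10, 4, 3); set L[1][0]=6
  eliminate (2,0): mult=5, new row 2: (0, 5, 5, 8); set L[2][0]=5
  eliminate (3,0): mult=2, new row 3: (0, 9, 0, 5); set L[3][0]=2
k=1: U[1][1]=10
  eliminate (2,1): mult=6, new row 2: (0, 0, 3, 1); set L[2][1]=6
  eliminate (3,1): mult=2, new row 3: (0, 0, 3, 10); set L[3][1]=2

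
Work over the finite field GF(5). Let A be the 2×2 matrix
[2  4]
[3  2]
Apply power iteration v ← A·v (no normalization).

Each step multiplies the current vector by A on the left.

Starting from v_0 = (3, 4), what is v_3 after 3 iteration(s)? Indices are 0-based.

v_0 = (3, 4).
v_1 = A·v_0 = (2, 2).
v_2 = A·v_1 = (2, 0).
v_3 = A·v_2 = (4, 1).

v_3 = (4, 1)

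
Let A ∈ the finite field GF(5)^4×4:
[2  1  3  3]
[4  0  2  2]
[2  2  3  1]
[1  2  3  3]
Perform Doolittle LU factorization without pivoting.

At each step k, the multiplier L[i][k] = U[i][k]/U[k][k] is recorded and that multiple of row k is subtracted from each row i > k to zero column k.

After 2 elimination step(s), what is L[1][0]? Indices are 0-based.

L[1][0] = 2

Step 1: pivot at (0,0) is 2.
  row1 ← row1 − (2)·row0  ⇒  L[1][0]=2, U row1=(0, 3, 1, 1)
  row2 ← row2 − (1)·row0  ⇒  L[2][0]=1, U row2=(0, 1, 0, 3)
  row3 ← row3 − (3)·row0  ⇒  L[3][0]=3, U row3=(0, 4, 4, 4)
Step 2: pivot at (1,1) is 3.
  row2 ← row2 − (2)·row1  ⇒  L[2][1]=2, U row2=(0, 0, 3, 1)
  row3 ← row3 − (3)·row1  ⇒  L[3][1]=3, U row3=(0, 0, 1, 1)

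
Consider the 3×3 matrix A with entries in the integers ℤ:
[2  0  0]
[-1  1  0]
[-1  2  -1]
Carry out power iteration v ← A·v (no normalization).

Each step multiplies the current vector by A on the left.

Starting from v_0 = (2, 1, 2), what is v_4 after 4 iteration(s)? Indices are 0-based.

v_4 = (32, -29, -28)

v_0 = (2, 1, 2).
v_1 = A·v_0 = (4, -1, -2).
v_2 = A·v_1 = (8, -5, -4).
v_3 = A·v_2 = (16, -13, -14).
v_4 = A·v_3 = (32, -29, -28).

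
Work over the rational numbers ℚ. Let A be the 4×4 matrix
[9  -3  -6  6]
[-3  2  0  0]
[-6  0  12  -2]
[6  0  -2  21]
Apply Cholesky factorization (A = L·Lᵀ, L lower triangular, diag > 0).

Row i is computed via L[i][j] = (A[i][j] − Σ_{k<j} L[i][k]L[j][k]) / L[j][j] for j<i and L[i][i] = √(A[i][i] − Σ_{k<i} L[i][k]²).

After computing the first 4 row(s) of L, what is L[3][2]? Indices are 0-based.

L[3][2] = 3

Step 1: L[0][0] = √(9) = 3.
  L[1][0] = (-3) / L[0][0] = -1.
Step 2: L[1][1] = √(1) = 1.
  L[2][0] = (-6) / L[0][0] = -2.
  L[2][1] = (-2) / L[1][1] = -2.
Step 3: L[2][2] = √(4) = 2.
  L[3][0] = (6) / L[0][0] = 2.
  L[3][1] = (2) / L[1][1] = 2.
  L[3][2] = (6) / L[2][2] = 3.
Step 4: L[3][3] = √(4) = 2.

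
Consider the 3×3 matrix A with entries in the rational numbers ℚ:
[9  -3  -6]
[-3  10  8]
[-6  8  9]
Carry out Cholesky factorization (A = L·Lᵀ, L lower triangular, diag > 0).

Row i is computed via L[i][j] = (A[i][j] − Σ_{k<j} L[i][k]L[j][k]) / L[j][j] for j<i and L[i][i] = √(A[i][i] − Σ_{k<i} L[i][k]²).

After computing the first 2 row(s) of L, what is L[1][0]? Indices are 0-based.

Step 1: L[0][0] = √(9) = 3.
  L[1][0] = (-3) / L[0][0] = -1.
Step 2: L[1][1] = √(9) = 3.

L[1][0] = -1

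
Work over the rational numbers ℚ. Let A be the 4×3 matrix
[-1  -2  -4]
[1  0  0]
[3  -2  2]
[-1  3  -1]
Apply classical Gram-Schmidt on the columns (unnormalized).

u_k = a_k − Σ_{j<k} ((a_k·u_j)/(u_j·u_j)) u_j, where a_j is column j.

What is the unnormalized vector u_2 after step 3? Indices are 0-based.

u_2 = (-8/5, -194/155, -94/155, -228/155)

Step 1: u_0 = a_0 = (-1, 1, 3, -1).
Step 2: u_1 = a_1 − (-7/12)·u_0 = (-31/12, 7/12, -1/4, 29/12).
Step 3: u_2 = a_2 − (11/12)·u_0 − (89/155)·u_1 = (-8/5, -194/155, -94/155, -228/155).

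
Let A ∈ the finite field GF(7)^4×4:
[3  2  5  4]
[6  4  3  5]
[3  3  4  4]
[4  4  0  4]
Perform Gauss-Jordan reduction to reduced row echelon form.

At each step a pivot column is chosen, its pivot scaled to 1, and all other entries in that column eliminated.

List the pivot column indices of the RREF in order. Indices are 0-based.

pivot columns: 0, 1, 2, 3

[1] R0 /= 3  ⇒  (1, 3, 4, 6)
     R1 -= 6·R0  ⇒  (0, 0, 0, 4)
     R2 -= 3·R0  ⇒  (0, 1, 6, 0)
     R3 -= 4·R0  ⇒  (0, 6, 5, 1)
[2] R1 <-> R2
[2] R1 /= 1  ⇒  (0, 1, 6, 0)
     R0 -= 3·R1  ⇒  (1, 0, 0, 6)
     R3 -= 6·R1  ⇒  (0, 0, 4, 1)
[3] R2 <-> R3
[3] R2 /= 4  ⇒  (0, 0, 1, 2)
     R1 -= 6·R2  ⇒  (0, 1, 0, 2)
[4] R3 /= 4  ⇒  (0, 0, 0, 1)
     R0 -= 6·R3  ⇒  (1, 0, 0, 0)
     R1 -= 2·R3  ⇒  (0, 1, 0, 0)
     R2 -= 2·R3  ⇒  (0, 0, 1, 0)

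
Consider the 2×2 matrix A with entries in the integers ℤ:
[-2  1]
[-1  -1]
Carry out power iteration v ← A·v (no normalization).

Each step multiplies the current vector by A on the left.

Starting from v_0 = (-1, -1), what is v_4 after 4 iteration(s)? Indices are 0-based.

v_4 = (9, 0)

v_0 = (-1, -1).
v_1 = A·v_0 = (1, 2).
v_2 = A·v_1 = (0, -3).
v_3 = A·v_2 = (-3, 3).
v_4 = A·v_3 = (9, 0).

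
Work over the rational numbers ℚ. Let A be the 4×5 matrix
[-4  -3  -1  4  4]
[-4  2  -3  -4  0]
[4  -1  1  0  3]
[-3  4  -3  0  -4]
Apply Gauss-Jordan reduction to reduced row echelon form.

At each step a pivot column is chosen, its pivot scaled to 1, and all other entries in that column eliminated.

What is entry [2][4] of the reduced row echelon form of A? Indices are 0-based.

pivot(0,0)=-4: scale R0 → (1, 3/4, 1/4, -1, -1)
  clear (1,0): R1 −= (-4)R0 → (0, 5, -2, -8, -4)
  clear (2,0): R2 −= (4)R0 → (0, -4, 0, 4, 7)
  clear (3,0): R3 −= (-3)R0 → (0, 25/4, -9/4, -3, -7)
pivot(1,1)=5: scale R1 → (0, 1, -2/5, -8/5, -4/5)
  clear (0,1): R0 −= (3/4)R1 → (1, 0, 11/20, 1/5, -2/5)
  clear (2,1): R2 −= (-4)R1 → (0, 0, -8/5, -12/5, 19/5)
  clear (3,1): R3 −= (25/4)R1 → (0, 0, 1/4, 7, -2)
pivot(2,2)=-8/5: scale R2 → (0, 0, 1, 3/2, -19/8)
  clear (0,2): R0 −= (11/20)R2 → (1, 0, 0, -5/8, 29/32)
  clear (1,2): R1 −= (-2/5)R2 → (0, 1, 0, -1, -7/4)
  clear (3,2): R3 −= (1/4)R2 → (0, 0, 0, 53/8, -45/32)
pivot(3,3)=53/8: scale R3 → (0, 0, 0, 1, -45/212)
  clear (0,3): R0 −= (-5/8)R3 → (1, 0, 0, 0, 41/53)
  clear (1,3): R1 −= (-1)R3 → (0, 1, 0, 0, -104/53)
  clear (2,3): R2 −= (3/2)R3 → (0, 0, 1, 0, -109/53)

M[2][4] = -109/53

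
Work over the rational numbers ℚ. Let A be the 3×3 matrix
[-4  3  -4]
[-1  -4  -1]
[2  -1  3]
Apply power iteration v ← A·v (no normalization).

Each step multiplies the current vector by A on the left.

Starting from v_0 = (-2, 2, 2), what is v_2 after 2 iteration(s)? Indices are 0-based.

v_0 = (-2, 2, 2).
v_1 = A·v_0 = (6, -8, 0).
v_2 = A·v_1 = (-48, 26, 20).

v_2 = (-48, 26, 20)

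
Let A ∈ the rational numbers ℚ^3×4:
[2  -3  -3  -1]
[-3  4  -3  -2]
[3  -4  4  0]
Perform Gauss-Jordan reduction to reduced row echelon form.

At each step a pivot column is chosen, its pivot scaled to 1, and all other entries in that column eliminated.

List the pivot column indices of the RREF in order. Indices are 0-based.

pivot columns: 0, 1, 2

pivot(0,0)=2: scale R0 → (1, -3/2, -3/2, -1/2)
  clear (1,0): R1 −= (-3)R0 → (0, -1/2, -15/2, -7/2)
  clear (2,0): R2 −= (3)R0 → (0, 1/2, 17/2, 3/2)
pivot(1,1)=-1/2: scale R1 → (0, 1, 15, 7)
  clear (0,1): R0 −= (-3/2)R1 → (1, 0, 21, 10)
  clear (2,1): R2 −= (1/2)R1 → (0, 0, 1, -2)
pivot(2,2)=1: scale R2 → (0, 0, 1, -2)
  clear (0,2): R0 −= (21)R2 → (1, 0, 0, 52)
  clear (1,2): R1 −= (15)R2 → (0, 1, 0, 37)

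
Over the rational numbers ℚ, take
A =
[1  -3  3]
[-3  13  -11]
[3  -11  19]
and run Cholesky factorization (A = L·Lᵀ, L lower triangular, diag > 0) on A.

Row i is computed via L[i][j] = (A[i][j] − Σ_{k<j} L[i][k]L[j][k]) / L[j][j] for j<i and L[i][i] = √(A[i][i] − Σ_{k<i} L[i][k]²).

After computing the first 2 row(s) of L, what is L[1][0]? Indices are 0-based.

L[1][0] = -3

Step 1: L[0][0] = √(1) = 1.
  L[1][0] = (-3) / L[0][0] = -3.
Step 2: L[1][1] = √(4) = 2.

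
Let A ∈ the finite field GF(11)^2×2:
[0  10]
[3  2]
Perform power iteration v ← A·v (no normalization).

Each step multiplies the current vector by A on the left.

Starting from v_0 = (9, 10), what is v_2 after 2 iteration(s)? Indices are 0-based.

v_2 = (8, 9)

v_0 = (9, 10).
v_1 = A·v_0 = (1, 3).
v_2 = A·v_1 = (8, 9).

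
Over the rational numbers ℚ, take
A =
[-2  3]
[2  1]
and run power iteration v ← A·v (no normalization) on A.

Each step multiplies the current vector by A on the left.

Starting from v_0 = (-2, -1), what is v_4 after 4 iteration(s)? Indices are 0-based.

v_0 = (-2, -1).
v_1 = A·v_0 = (1, -5).
v_2 = A·v_1 = (-17, -3).
v_3 = A·v_2 = (25, -37).
v_4 = A·v_3 = (-161, 13).

v_4 = (-161, 13)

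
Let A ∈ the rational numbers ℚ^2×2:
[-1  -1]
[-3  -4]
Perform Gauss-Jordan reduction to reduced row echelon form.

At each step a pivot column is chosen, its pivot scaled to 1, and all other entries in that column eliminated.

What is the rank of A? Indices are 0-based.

rank = 2

[1] R0 /= -1  ⇒  (1, 1)
     R1 -= -3·R0  ⇒  (0, -1)
[2] R1 /= -1  ⇒  (0, 1)
     R0 -= 1·R1  ⇒  (1, 0)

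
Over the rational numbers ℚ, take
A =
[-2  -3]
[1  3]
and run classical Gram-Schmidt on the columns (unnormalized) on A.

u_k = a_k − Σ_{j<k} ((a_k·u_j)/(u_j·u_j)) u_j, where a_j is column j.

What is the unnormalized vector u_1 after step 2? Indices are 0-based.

u_1 = (3/5, 6/5)

Step 1: u_0 = a_0 = (-2, 1).
Step 2: u_1 = a_1 − (9/5)·u_0 = (3/5, 6/5).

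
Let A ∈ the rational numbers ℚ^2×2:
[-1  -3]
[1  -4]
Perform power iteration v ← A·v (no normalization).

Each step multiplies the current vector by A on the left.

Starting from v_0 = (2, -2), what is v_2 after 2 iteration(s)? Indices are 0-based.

v_2 = (-34, -36)

v_0 = (2, -2).
v_1 = A·v_0 = (4, 10).
v_2 = A·v_1 = (-34, -36).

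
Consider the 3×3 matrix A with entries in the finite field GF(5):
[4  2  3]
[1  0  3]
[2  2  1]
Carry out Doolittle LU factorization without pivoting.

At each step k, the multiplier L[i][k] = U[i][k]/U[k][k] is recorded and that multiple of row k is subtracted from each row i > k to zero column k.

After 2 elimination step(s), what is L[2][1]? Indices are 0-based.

k=0: U[0][0]=4
  eliminate (1,0): mult=4, new row 1: (0, 2, 1); set L[1][0]=4
  eliminate (2,0): mult=3, new row 2: (0, 1, 2); set L[2][0]=3
k=1: U[1][1]=2
  eliminate (2,1): mult=3, new row 2: (0, 0, 4); set L[2][1]=3

L[2][1] = 3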